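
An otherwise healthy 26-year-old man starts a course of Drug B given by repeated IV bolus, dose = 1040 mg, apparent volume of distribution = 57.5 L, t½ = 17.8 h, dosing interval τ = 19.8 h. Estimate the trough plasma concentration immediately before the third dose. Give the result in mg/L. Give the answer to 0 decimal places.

C₀ per dose = Dose / Vd = 1040 / 57.5 = 18.09 mg/L
k = ln2 / t½ = 0.693147 / 17.8 = 0.03894 h⁻¹
Fraction remaining after one interval: r = e^(−kτ) = e^(−0.03894 × 19.8) = 0.4625
Before dose 3, 2 doses have been given (aged 1τ, 2τ).
C_trough = C₀ × (r + r²) = 18.09 × (0.4625 + 0.2139) = 12.24 mg/L

12 mg/L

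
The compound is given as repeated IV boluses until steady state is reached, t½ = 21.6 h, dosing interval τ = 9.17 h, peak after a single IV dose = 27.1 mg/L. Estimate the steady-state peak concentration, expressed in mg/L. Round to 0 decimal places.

k = ln2 / t½ = 0.693147 / 21.6 = 0.03209 h⁻¹
e^(−kτ) = e^(−0.03209 × 9.17) = 0.7451
Accumulation ratio R = 1 / (1 − e^(−kτ)) = 1 / (1 − 0.7451) = 3.923
Steady-state peak = C₀ × R = 27.1 × 3.923 = 106.3 mg/L

106 mg/L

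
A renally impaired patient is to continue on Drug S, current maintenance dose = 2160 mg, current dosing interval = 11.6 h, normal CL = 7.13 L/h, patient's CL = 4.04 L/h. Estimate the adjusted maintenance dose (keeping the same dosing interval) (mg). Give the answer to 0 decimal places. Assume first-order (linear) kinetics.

1224 mg

To keep the same average steady-state level, dosing rate must scale with clearance.
CL ratio = 4.04 / 7.13 = 0.5666
New dose (same interval) = 2160 × 0.5666 = 1224 mg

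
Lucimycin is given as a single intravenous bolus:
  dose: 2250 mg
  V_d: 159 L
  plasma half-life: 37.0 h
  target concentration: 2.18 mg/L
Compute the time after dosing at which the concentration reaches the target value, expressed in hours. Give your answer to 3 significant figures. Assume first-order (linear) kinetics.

C₀ = Dose / Vd = 2250 / 159 = 14.15 mg/L
k = ln2 / t½ = 0.693147 / 37.0 = 0.01873 h⁻¹
t = ln(C₀ / C) / k = ln(14.15 / 2.18) / 0.01873
  = ln(6.491) / 0.01873 = 1.870 / 0.01873 = 99.84 h

99.8 h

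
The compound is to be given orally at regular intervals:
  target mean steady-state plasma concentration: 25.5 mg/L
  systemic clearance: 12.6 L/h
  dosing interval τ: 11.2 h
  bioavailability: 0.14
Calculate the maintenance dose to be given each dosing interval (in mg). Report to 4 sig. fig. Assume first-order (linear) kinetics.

At steady state, F × (Dose/τ) = Css × CL.
Dose = Css × CL × τ / F = 25.5 × 12.60 × 11.2 / 0.14 = 25700 mg

25700 mg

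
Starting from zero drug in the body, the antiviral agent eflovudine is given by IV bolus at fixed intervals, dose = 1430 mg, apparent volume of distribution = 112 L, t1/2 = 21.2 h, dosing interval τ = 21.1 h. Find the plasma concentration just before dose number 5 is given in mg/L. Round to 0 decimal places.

12 mg/L

C₀ per dose = Dose / Vd = 1430 / 112 = 12.77 mg/L
k = ln2 / t½ = 0.693147 / 21.2 = 0.03270 h⁻¹
Fraction remaining after one interval: r = e^(−kτ) = e^(−0.03270 × 21.1) = 0.5016
Before dose 5, 4 doses have been given (aged 1τ, 2τ, 3τ, 4τ).
C_trough = C₀ × (r + r² + … + r^4) = C₀ × r(1−r^4)/(1−r)
        = 12.77 × 0.5016 × (1 − 0.06330) / (1 − 0.5016) = 12.04 mg/L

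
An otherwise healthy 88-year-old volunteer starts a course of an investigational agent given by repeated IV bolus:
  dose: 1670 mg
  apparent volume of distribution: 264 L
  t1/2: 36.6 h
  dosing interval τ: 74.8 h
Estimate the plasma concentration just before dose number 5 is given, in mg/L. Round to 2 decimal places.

C₀ per dose = Dose / Vd = 1670 / 264 = 6.326 mg/L
k = ln2 / t½ = 0.693147 / 36.6 = 0.01894 h⁻¹
Fraction remaining after one interval: r = e^(−kτ) = e^(−0.01894 × 74.8) = 0.2425
Before dose 5, 4 doses have been given (aged 1τ, 2τ, 3τ, 4τ).
C_trough = C₀ × (r + r² + … + r^4) = C₀ × r(1−r^4)/(1−r)
        = 6.326 × 0.2425 × (1 − 0.003458) / (1 − 0.2425) = 2.018 mg/L

2.02 mg/L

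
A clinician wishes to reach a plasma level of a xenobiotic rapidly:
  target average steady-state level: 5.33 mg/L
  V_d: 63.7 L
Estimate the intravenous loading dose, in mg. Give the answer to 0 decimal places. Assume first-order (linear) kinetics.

LD = Css × Vd = 5.33 × 63.7 = 339.5 mg

340 mg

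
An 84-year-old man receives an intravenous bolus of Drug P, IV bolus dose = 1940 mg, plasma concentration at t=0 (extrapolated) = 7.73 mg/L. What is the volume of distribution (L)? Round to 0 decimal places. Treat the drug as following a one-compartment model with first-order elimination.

Vd = Dose / C₀ = 1940 / 7.73 = 251.0 L

251 L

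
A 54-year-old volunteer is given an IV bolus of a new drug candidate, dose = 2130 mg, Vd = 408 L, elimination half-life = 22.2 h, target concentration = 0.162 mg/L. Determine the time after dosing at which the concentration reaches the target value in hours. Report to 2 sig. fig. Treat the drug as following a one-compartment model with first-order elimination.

C₀ = Dose / Vd = 2130 / 408 = 5.221 mg/L
k = ln2 / t½ = 0.693147 / 22.2 = 0.03122 h⁻¹
t = ln(C₀ / C) / k = ln(5.221 / 0.162) / 0.03122
  = ln(32.23) / 0.03122 = 3.473 / 0.03122 = 111.2 h

110 h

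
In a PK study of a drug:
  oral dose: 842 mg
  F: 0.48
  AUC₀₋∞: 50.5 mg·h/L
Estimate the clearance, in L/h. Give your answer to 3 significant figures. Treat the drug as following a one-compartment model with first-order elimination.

CL = F·Dose / AUC = 0.48 × 842 / 50.5 = 8.003 L/h

8.00 L/h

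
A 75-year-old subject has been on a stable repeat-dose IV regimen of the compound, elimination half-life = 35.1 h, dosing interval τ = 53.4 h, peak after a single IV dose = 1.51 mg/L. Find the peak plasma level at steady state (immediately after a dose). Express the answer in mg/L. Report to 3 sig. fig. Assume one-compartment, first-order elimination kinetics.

k = ln2 / t½ = 0.693147 / 35.1 = 0.01975 h⁻¹
e^(−kτ) = e^(−0.01975 × 53.4) = 0.3483
Accumulation ratio R = 1 / (1 − e^(−kτ)) = 1 / (1 − 0.3483) = 1.534
Steady-state peak = C₀ × R = 1.51 × 1.534 = 2.316 mg/L

2.32 mg/L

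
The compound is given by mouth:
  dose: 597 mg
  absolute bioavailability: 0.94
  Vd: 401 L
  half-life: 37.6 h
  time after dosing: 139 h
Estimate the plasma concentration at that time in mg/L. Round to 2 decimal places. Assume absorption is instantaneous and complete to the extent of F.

Amount reaching circulation = F × Dose = 0.94 × 597.0 = 561.2 mg
C₀ = F·Dose / Vd = 561.2 / 401 = 1.400 mg/L
k = ln2 / t½ = 0.693147 / 37.6 = 0.01843 h⁻¹
C = C₀ · e^(−k·t) = 1.400 × e^(−0.01843 × 139)
  = 1.400 × 0.07717 = 0.1080 mg/L

0.11 mg/L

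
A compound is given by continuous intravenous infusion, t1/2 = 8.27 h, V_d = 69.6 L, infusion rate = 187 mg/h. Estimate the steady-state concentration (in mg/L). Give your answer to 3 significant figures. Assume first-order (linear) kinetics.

32.1 mg/L

k = ln2 / t½ = 0.693147 / 8.27 = 0.08381 h⁻¹
CL = k × Vd = 0.08381 × 69.6 = 5.833 L/h
At steady state Css = R₀ / CL = 187 / 5.833 = 32.06 mg/L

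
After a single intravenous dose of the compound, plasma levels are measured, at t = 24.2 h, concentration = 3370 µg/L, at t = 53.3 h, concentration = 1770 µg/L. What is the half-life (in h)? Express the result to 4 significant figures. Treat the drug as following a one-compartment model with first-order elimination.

31.32 h

k = ln(C₁/C₂) / (t₂ − t₁) = ln(3370/1770) / (53.3 − 24.2)
  = 0.6439 / 29.10 = 0.02213 h⁻¹
t½ = ln2 / k = 0.693147 / 0.02213 = 31.32 h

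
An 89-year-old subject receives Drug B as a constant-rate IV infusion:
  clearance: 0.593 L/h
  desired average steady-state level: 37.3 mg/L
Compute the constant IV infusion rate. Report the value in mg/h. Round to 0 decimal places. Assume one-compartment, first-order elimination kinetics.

At steady state, infusion rate R₀ = Css × CL = 37.3 × 0.5930 = 22.12 mg/h

22 mg/h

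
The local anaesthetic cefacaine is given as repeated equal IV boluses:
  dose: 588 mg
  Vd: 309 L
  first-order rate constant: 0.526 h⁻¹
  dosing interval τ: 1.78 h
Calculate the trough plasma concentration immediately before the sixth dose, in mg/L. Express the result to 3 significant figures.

C₀ per dose = Dose / Vd = 588 / 309 = 1.903 mg/L
Fraction remaining after one interval: r = e^(−kτ) = e^(−0.5260 × 1.78) = 0.3921
Before dose 6, 5 doses have been given (aged 1τ, 2τ, 3τ, 4τ, 5τ).
C_trough = C₀ × (r + r² + … + r^5) = C₀ × r(1−r^5)/(1−r)
        = 1.903 × 0.3921 × (1 − 0.009268) / (1 − 0.3921) = 1.216 mg/L

1.22 mg/L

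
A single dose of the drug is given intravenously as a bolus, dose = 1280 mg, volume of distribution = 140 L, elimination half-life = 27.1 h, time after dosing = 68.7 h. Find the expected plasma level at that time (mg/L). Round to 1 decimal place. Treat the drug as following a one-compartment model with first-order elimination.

1.6 mg/L

C₀ = Dose / Vd = 1280 / 140 = 9.143 mg/L
k = ln2 / t½ = 0.693147 / 27.1 = 0.02558 h⁻¹
C = C₀ · e^(−k·t) = 9.143 × e^(−0.02558 × 68.7)
  = 9.143 × 0.1725 = 1.577 mg/L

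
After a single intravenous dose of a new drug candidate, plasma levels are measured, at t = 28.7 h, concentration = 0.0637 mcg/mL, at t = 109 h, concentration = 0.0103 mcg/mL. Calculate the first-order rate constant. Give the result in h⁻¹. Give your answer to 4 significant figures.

0.02269 h⁻¹

k = ln(C₁/C₂) / (t₂ − t₁) = ln(0.0637/0.0103) / (109 − 28.7)
  = 1.822 / 80.30 = 0.02269 h⁻¹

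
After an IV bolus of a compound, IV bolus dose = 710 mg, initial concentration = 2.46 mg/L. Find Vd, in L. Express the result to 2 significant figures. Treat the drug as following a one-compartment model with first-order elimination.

290 L

Vd = Dose / C₀ = 710.0 / 2.46 = 288.6 L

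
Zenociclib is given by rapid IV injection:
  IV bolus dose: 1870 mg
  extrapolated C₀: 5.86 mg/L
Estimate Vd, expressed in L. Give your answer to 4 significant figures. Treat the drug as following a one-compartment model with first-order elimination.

Vd = Dose / C₀ = 1870 / 5.86 = 319.1 L

319.1 L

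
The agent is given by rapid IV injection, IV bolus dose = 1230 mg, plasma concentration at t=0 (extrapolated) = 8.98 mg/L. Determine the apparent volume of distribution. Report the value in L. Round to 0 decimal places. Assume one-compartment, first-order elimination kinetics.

137 L

Vd = Dose / C₀ = 1230 / 8.98 = 137.0 L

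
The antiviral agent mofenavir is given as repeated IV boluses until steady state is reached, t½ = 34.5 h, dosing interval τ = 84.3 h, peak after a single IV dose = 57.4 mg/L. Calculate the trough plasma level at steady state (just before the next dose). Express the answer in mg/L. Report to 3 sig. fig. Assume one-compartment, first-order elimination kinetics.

12.9 mg/L

k = ln2 / t½ = 0.693147 / 34.5 = 0.02009 h⁻¹
e^(−kτ) = e^(−0.02009 × 84.3) = 0.1839
Accumulation ratio R = 1 / (1 − e^(−kτ)) = 1 / (1 − 0.1839) = 1.225
Steady-state trough = C₀ × R × e^(−kτ) = 57.4 × 1.225 × 0.1839 = 12.93 mg/L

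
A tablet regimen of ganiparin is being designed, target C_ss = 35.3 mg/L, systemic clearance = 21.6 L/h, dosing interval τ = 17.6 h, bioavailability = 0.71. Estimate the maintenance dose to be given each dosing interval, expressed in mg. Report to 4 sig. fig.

At steady state, F × (Dose/τ) = Css × CL.
Dose = Css × CL × τ / F = 35.3 × 21.60 × 17.6 / 0.71 = 18900 mg

18900 mg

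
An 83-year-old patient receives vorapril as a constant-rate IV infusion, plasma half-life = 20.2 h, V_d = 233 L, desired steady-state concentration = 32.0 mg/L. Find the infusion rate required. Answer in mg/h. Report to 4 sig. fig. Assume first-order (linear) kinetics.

k = ln2 / t½ = 0.693147 / 20.2 = 0.03431 h⁻¹
CL = k × Vd = 0.03431 × 233 = 7.994 L/h
At steady state, infusion rate R₀ = Css × CL = 32.0 × 7.994 = 255.8 mg/h

255.8 mg/h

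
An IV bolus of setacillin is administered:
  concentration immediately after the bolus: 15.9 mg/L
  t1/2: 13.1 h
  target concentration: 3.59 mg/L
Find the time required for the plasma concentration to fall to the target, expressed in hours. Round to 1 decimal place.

28.1 h

k = ln2 / t½ = 0.693147 / 13.1 = 0.05291 h⁻¹
t = ln(C₀ / C) / k = ln(15.90 / 3.59) / 0.05291
  = ln(4.429) / 0.05291 = 1.488 / 0.05291 = 28.12 h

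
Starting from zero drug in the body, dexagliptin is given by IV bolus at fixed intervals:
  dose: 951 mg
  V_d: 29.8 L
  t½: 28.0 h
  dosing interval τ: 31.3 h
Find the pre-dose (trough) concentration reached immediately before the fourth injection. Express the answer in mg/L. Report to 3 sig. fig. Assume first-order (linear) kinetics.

24.6 mg/L

C₀ per dose = Dose / Vd = 951 / 29.8 = 31.91 mg/L
k = ln2 / t½ = 0.693147 / 28.0 = 0.02476 h⁻¹
Fraction remaining after one interval: r = e^(−kτ) = e^(−0.02476 × 31.3) = 0.4607
Before dose 4, 3 doses have been given (aged 1τ, 2τ, 3τ).
C_trough = C₀ × (r + r² + … + r^3) = C₀ × r(1−r^3)/(1−r)
        = 31.91 × 0.4607 × (1 − 0.09778) / (1 − 0.4607) = 24.59 mg/L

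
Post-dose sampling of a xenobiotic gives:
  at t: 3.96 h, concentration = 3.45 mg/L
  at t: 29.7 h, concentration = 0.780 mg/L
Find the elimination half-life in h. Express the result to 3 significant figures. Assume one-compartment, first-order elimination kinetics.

k = ln(C₁/C₂) / (t₂ − t₁) = ln(3.45/0.780) / (29.7 − 3.96)
  = 1.487 / 25.74 = 0.05777 h⁻¹
t½ = ln2 / k = 0.693147 / 0.05777 = 12.00 h

12.0 h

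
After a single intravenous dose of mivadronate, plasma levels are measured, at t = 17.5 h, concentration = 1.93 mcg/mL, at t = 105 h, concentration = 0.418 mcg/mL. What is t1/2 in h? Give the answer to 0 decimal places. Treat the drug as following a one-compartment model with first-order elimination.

40 h

k = ln(C₁/C₂) / (t₂ − t₁) = ln(1.93/0.418) / (105 − 17.5)
  = 1.530 / 87.50 = 0.01749 h⁻¹
t½ = ln2 / k = 0.693147 / 0.01749 = 39.63 h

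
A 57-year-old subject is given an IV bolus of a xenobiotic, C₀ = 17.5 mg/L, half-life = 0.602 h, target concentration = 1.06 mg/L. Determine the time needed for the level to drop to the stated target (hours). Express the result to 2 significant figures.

2.4 h

k = ln2 / t½ = 0.693147 / 0.602 = 1.151 h⁻¹
t = ln(C₀ / C) / k = ln(17.50 / 1.06) / 1.151
  = ln(16.51) / 1.151 = 2.804 / 1.151 = 2.436 h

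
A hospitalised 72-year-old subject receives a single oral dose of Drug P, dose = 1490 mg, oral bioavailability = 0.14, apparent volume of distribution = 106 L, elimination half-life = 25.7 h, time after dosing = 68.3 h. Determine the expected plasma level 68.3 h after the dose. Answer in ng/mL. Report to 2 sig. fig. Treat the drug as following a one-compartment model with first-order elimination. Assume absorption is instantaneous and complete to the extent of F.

310 ng/mL

Amount reaching circulation = F × Dose = 0.14 × 1490 = 208.6 mg
C₀ = F·Dose / Vd = 208.6 / 106 = 1.968 mg/L
k = ln2 / t½ = 0.693147 / 25.7 = 0.02697 h⁻¹
C = C₀ · e^(−k·t) = 1.968 × e^(−0.02697 × 68.3)
  = 1.968 × 0.1585 = 0.3119 mg/L
Convert: 0.3119 mg/L × 1000 = 311.9 ng/mL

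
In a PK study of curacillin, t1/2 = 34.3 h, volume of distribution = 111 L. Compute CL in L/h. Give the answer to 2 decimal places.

k = ln2 / t½ = 0.693147 / 34.3 = 0.02021 h⁻¹
CL = k × Vd = 0.02021 × 111 = 2.243 L/h

2.24 L/h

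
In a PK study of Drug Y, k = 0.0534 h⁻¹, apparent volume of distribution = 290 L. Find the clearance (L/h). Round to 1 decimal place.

15.5 L/h

CL = k × Vd = 0.0534 × 290 = 15.49 L/h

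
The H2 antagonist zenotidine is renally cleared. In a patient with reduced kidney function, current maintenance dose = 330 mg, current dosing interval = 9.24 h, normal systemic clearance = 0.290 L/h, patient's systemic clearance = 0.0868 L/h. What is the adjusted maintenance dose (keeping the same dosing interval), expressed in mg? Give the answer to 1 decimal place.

To keep the same average steady-state level, dosing rate must scale with clearance.
CL ratio = 0.0868 / 0.290 = 0.2993
New dose (same interval) = 330 × 0.2993 = 98.77 mg

98.8 mg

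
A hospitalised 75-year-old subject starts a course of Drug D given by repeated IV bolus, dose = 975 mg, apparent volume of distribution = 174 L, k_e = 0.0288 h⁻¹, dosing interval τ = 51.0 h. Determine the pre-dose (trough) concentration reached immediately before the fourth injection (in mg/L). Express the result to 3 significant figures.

C₀ per dose = Dose / Vd = 975 / 174 = 5.603 mg/L
Fraction remaining after one interval: r = e^(−kτ) = e^(−0.02880 × 51.0) = 0.2302
Before dose 4, 3 doses have been given (aged 1τ, 2τ, 3τ).
C_trough = C₀ × (r + r² + … + r^3) = C₀ × r(1−r^3)/(1−r)
        = 5.603 × 0.2302 × (1 − 0.01220) / (1 − 0.2302) = 1.655 mg/L

1.66 mg/L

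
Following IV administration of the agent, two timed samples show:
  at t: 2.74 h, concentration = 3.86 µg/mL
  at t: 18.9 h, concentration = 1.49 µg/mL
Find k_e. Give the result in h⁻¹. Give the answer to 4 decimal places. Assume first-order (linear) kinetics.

k = ln(C₁/C₂) / (t₂ − t₁) = ln(3.86/1.49) / (18.9 − 2.74)
  = 0.9519 / 16.16 = 0.05890 h⁻¹

0.0589 h⁻¹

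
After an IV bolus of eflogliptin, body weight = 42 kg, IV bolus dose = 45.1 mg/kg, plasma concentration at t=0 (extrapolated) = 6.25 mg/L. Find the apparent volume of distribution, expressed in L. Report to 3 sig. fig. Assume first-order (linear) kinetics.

Dose = 45.1 × 42 = 1894 mg
Vd = Dose / C₀ = 1894 / 6.25 = 303.0 L

303 L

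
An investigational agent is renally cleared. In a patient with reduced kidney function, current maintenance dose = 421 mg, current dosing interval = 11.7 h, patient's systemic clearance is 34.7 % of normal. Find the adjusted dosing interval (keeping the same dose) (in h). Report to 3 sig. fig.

To keep the same average steady-state level, dosing rate must scale with clearance.
CL ratio = 34.7 / 100 = 0.3470
New interval (same dose) = 11.7 / 0.3470 = 33.72 h

33.7 h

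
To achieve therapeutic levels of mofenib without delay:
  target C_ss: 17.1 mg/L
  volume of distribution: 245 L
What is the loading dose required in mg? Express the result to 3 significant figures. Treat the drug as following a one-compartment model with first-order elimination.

4190 mg

LD = Css × Vd = 17.1 × 245 = 4190 mg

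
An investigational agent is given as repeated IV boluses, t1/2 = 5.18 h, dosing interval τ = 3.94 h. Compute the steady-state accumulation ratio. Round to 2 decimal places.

k = ln2 / t½ = 0.693147 / 5.18 = 0.1338 h⁻¹
e^(−kτ) = e^(−0.1338 × 3.94) = 0.5903
Accumulation ratio R = 1 / (1 − e^(−kτ)) = 1 / (1 − 0.5903) = 2.441

2.44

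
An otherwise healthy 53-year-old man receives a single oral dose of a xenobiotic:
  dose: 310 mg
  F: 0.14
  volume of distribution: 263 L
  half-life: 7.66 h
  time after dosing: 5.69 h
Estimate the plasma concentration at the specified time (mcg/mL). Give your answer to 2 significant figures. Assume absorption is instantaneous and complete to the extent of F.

0.099 mcg/mL

Amount reaching circulation = F × Dose = 0.14 × 310.0 = 43.40 mg
C₀ = F·Dose / Vd = 43.40 / 263 = 0.1650 mg/L
k = ln2 / t½ = 0.693147 / 7.66 = 0.09049 h⁻¹
C = C₀ · e^(−k·t) = 0.1650 × e^(−0.09049 × 5.69)
  = 0.1650 × 0.5976 = 0.09860 mg/L
(0.09860 mg/L = 0.09860 mcg/mL)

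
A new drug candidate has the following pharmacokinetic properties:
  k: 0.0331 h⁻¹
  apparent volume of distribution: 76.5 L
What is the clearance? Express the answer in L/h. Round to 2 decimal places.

CL = k × Vd = 0.0331 × 76.5 = 2.532 L/h

2.53 L/h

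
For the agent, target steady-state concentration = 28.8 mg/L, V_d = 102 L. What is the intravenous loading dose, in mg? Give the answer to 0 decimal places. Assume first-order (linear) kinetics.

2938 mg

LD = Css × Vd = 28.8 × 102 = 2938 mg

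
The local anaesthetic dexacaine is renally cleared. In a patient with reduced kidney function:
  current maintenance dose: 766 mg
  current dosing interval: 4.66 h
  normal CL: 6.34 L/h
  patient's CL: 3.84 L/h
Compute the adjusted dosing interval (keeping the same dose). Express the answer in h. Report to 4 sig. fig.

To keep the same average steady-state level, dosing rate must scale with clearance.
CL ratio = 3.84 / 6.34 = 0.6057
New interval (same dose) = 4.66 / 0.6057 = 7.694 h

7.694 h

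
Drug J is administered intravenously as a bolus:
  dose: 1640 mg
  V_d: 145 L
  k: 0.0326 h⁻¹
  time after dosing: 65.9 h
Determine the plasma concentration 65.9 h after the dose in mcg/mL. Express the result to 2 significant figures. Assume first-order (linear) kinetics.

C₀ = Dose / Vd = 1640 / 145 = 11.31 mg/L
C = C₀ · e^(−k·t) = 11.31 × e^(−0.03260 × 65.9)
  = 11.31 × 0.1167 = 1.320 mg/L
(1.320 mg/L = 1.320 mcg/mL)

1.3 mcg/mL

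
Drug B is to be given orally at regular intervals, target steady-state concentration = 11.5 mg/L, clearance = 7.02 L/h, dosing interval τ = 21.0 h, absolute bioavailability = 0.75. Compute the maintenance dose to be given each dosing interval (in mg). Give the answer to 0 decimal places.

At steady state, F × (Dose/τ) = Css × CL.
Dose = Css × CL × τ / F = 11.5 × 7.020 × 21.0 / 0.75 = 2260 mg

2260 mg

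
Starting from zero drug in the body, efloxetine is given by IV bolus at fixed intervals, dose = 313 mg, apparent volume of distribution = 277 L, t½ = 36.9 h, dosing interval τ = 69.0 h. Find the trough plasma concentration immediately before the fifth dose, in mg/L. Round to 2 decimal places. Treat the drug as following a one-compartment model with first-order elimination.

0.42 mg/L

C₀ per dose = Dose / Vd = 313 / 277 = 1.130 mg/L
k = ln2 / t½ = 0.693147 / 36.9 = 0.01878 h⁻¹
Fraction remaining after one interval: r = e^(−kτ) = e^(−0.01878 × 69.0) = 0.2737
Before dose 5, 4 doses have been given (aged 1τ, 2τ, 3τ, 4τ).
C_trough = C₀ × (r + r² + … + r^4) = C₀ × r(1−r^4)/(1−r)
        = 1.130 × 0.2737 × (1 − 0.005612) / (1 − 0.2737) = 0.4234 mg/L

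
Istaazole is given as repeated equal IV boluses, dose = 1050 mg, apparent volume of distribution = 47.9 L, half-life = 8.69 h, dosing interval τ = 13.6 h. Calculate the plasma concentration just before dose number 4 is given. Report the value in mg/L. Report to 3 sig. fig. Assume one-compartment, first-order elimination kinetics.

10.8 mg/L

C₀ per dose = Dose / Vd = 1050 / 47.9 = 21.92 mg/L
k = ln2 / t½ = 0.693147 / 8.69 = 0.07976 h⁻¹
Fraction remaining after one interval: r = e^(−kτ) = e^(−0.07976 × 13.6) = 0.3380
Before dose 4, 3 doses have been given (aged 1τ, 2τ, 3τ).
C_trough = C₀ × (r + r² + … + r^3) = C₀ × r(1−r^3)/(1−r)
        = 21.92 × 0.3380 × (1 − 0.03861) / (1 − 0.3380) = 10.76 mg/L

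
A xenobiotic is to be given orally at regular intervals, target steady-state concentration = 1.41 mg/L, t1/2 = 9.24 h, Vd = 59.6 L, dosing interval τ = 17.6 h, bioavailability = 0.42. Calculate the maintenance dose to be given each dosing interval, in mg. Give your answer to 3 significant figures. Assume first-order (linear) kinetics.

264 mg

k = ln2 / t½ = 0.693147 / 9.24 = 0.07502 h⁻¹
CL = k × Vd = 0.07502 × 59.6 = 4.471 L/h
At steady state, F × (Dose/τ) = Css × CL.
Dose = Css × CL × τ / F = 1.41 × 4.471 × 17.6 / 0.42 = 264.2 mg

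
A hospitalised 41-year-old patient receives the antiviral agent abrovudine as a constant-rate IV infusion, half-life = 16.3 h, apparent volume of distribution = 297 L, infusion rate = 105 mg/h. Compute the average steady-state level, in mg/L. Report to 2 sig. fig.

8.3 mg/L

k = ln2 / t½ = 0.693147 / 16.3 = 0.04252 h⁻¹
CL = k × Vd = 0.04252 × 297 = 12.63 L/h
At steady state Css = R₀ / CL = 105 / 12.63 = 8.314 mg/L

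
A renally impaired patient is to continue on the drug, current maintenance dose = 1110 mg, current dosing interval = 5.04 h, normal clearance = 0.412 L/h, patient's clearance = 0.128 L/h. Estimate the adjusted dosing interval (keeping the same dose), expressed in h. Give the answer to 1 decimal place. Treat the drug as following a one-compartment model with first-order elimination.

16.2 h

To keep the same average steady-state level, dosing rate must scale with clearance.
CL ratio = 0.128 / 0.412 = 0.3107
New interval (same dose) = 5.04 / 0.3107 = 16.22 h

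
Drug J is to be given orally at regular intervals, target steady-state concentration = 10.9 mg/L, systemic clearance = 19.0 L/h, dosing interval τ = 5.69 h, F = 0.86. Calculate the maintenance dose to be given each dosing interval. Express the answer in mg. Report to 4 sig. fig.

At steady state, F × (Dose/τ) = Css × CL.
Dose = Css × CL × τ / F = 10.9 × 19.00 × 5.69 / 0.86 = 1370 mg

1370 mg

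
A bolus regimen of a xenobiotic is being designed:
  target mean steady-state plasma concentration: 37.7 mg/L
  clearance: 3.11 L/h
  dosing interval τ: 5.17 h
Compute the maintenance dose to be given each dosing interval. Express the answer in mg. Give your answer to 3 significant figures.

606 mg

At steady state, Dose/τ = Css × CL.
Dose = Css × CL × τ = 37.7 × 3.110 × 5.17 = 606.2 mg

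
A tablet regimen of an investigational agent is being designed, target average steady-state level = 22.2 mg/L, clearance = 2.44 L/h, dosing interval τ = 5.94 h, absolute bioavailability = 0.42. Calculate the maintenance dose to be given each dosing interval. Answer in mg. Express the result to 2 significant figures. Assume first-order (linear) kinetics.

770 mg

At steady state, F × (Dose/τ) = Css × CL.
Dose = Css × CL × τ / F = 22.2 × 2.440 × 5.94 / 0.42 = 766.1 mg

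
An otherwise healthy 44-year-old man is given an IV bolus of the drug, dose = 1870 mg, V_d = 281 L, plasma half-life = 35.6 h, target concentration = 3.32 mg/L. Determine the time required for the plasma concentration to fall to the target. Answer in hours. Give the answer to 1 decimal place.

35.7 h

C₀ = Dose / Vd = 1870 / 281 = 6.655 mg/L
k = ln2 / t½ = 0.693147 / 35.6 = 0.01947 h⁻¹
t = ln(C₀ / C) / k = ln(6.655 / 3.32) / 0.01947
  = ln(2.005) / 0.01947 = 0.6956 / 0.01947 = 35.73 h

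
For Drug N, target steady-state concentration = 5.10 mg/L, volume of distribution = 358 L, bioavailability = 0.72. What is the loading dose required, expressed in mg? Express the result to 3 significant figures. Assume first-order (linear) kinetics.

LD = Css × Vd / F = 5.10 × 358 / 0.72 = 2536 mg

2540 mg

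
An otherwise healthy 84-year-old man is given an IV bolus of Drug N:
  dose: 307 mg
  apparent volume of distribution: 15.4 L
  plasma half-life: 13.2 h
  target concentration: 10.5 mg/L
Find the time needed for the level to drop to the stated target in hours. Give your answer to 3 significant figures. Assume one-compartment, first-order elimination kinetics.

12.2 h

C₀ = Dose / Vd = 307.0 / 15.4 = 19.94 mg/L
k = ln2 / t½ = 0.693147 / 13.2 = 0.05251 h⁻¹
t = ln(C₀ / C) / k = ln(19.94 / 10.5) / 0.05251
  = ln(1.899) / 0.05251 = 0.6413 / 0.05251 = 12.21 h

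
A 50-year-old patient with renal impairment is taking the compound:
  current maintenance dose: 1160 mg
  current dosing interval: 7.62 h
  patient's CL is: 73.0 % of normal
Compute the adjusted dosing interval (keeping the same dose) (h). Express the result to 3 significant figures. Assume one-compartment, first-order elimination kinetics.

To keep the same average steady-state level, dosing rate must scale with clearance.
CL ratio = 73.0 / 100 = 0.7300
New interval (same dose) = 7.62 / 0.7300 = 10.44 h

10.4 h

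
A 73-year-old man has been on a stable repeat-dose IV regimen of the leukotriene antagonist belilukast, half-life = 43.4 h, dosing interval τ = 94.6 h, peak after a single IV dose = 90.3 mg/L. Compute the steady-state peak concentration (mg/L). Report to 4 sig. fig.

k = ln2 / t½ = 0.693147 / 43.4 = 0.01597 h⁻¹
e^(−kτ) = e^(−0.01597 × 94.6) = 0.2207
Accumulation ratio R = 1 / (1 − e^(−kτ)) = 1 / (1 − 0.2207) = 1.283
Steady-state peak = C₀ × R = 90.3 × 1.283 = 115.9 mg/L

115.9 mg/L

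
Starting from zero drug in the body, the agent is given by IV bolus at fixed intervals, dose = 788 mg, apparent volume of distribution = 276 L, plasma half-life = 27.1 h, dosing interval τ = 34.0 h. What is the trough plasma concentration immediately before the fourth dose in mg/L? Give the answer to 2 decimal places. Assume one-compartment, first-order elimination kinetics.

C₀ per dose = Dose / Vd = 788 / 276 = 2.855 mg/L
k = ln2 / t½ = 0.693147 / 27.1 = 0.02558 h⁻¹
Fraction remaining after one interval: r = e^(−kτ) = e^(−0.02558 × 34.0) = 0.4191
Before dose 4, 3 doses have been given (aged 1τ, 2τ, 3τ).
C_trough = C₀ × (r + r² + … + r^3) = C₀ × r(1−r^3)/(1−r)
        = 2.855 × 0.4191 × (1 − 0.07361) / (1 − 0.4191) = 1.908 mg/L

1.91 mg/L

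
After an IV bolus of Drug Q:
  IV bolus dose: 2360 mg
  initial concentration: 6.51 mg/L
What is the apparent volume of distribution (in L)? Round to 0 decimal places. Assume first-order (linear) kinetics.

363 L

Vd = Dose / C₀ = 2360 / 6.51 = 362.5 L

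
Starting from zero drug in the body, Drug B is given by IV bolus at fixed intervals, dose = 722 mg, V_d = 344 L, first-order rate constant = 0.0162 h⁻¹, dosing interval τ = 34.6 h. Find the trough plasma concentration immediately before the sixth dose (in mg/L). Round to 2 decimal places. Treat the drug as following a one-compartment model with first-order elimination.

2.62 mg/L

C₀ per dose = Dose / Vd = 722 / 344 = 2.099 mg/L
Fraction remaining after one interval: r = e^(−kτ) = e^(−0.01620 × 34.6) = 0.5709
Before dose 6, 5 doses have been given (aged 1τ, 2τ, 3τ, 4τ, 5τ).
C_trough = C₀ × (r + r² + … + r^5) = C₀ × r(1−r^5)/(1−r)
        = 2.099 × 0.5709 × (1 − 0.06065) / (1 − 0.5709) = 2.623 mg/L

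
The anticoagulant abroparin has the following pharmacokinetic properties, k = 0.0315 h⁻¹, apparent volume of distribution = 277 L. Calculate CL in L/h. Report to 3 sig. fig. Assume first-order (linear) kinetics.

8.73 L/h

CL = k × Vd = 0.0315 × 277 = 8.726 L/h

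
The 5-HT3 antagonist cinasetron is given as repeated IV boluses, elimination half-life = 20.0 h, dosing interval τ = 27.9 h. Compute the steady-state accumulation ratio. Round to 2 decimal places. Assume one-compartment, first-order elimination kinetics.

k = ln2 / t½ = 0.693147 / 20.0 = 0.03466 h⁻¹
e^(−kτ) = e^(−0.03466 × 27.9) = 0.3802
Accumulation ratio R = 1 / (1 − e^(−kτ)) = 1 / (1 − 0.3802) = 1.613

1.61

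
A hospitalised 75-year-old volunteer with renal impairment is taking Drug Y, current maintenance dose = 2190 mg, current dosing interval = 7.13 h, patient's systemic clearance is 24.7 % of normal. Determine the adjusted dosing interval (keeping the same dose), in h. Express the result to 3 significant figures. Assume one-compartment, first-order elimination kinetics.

To keep the same average steady-state level, dosing rate must scale with clearance.
CL ratio = 24.7 / 100 = 0.2470
New interval (same dose) = 7.13 / 0.2470 = 28.87 h

28.9 h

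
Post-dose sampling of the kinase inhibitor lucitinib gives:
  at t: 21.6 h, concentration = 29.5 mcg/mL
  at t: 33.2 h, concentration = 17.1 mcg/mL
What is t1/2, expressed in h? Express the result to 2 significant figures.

15 h

k = ln(C₁/C₂) / (t₂ − t₁) = ln(29.5/17.1) / (33.2 − 21.6)
  = 0.5453 / 11.60 = 0.04701 h⁻¹
t½ = ln2 / k = 0.693147 / 0.04701 = 14.74 h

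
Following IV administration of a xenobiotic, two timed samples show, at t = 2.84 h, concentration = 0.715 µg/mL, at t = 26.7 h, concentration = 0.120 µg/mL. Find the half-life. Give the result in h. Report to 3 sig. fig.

k = ln(C₁/C₂) / (t₂ − t₁) = ln(0.715/0.120) / (26.7 − 2.84)
  = 1.785 / 23.86 = 0.07481 h⁻¹
t½ = ln2 / k = 0.693147 / 0.07481 = 9.265 h

9.27 h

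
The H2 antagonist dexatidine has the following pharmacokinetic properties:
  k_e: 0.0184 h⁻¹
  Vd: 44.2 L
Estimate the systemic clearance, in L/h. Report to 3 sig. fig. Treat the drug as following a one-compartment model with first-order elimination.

0.813 L/h

CL = k × Vd = 0.0184 × 44.2 = 0.8133 L/h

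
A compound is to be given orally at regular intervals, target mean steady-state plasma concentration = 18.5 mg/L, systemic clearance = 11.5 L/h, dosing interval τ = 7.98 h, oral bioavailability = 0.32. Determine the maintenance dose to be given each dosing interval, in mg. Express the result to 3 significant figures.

At steady state, F × (Dose/τ) = Css × CL.
Dose = Css × CL × τ / F = 18.5 × 11.50 × 7.98 / 0.32 = 5305 mg

5310 mg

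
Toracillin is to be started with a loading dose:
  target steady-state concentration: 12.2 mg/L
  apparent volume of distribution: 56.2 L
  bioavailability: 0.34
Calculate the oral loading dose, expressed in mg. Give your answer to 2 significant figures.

2000 mg

LD = Css × Vd / F = 12.2 × 56.2 / 0.34 = 2017 mg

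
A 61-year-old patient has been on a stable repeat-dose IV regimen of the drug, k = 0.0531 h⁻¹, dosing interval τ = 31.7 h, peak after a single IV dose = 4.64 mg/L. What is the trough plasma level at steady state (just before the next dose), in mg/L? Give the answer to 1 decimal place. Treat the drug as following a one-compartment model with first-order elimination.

e^(−kτ) = e^(−0.05310 × 31.7) = 0.1858
Accumulation ratio R = 1 / (1 − e^(−kτ)) = 1 / (1 − 0.1858) = 1.228
Steady-state trough = C₀ × R × e^(−kτ) = 4.64 × 1.228 × 0.1858 = 1.059 mg/L

1.1 mg/L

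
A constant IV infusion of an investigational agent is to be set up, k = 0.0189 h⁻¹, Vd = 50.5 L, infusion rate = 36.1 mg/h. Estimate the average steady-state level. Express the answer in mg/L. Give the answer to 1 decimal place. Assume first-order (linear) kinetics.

37.8 mg/L

CL = k × Vd = 0.01890 × 50.5 = 0.9545 L/h
At steady state Css = R₀ / CL = 36.1 / 0.9545 = 37.82 mg/L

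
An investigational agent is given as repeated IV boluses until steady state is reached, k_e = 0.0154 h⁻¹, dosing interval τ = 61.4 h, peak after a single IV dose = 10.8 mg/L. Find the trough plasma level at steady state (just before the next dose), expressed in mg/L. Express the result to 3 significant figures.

6.86 mg/L

e^(−kτ) = e^(−0.01540 × 61.4) = 0.3885
Accumulation ratio R = 1 / (1 − e^(−kτ)) = 1 / (1 − 0.3885) = 1.635
Steady-state trough = C₀ × R × e^(−kτ) = 10.8 × 1.635 × 0.3885 = 6.860 mg/L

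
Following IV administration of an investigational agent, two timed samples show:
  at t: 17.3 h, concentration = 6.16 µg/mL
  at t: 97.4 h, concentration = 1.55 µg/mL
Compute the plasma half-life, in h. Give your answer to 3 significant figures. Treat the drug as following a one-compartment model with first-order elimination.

40.2 h

k = ln(C₁/C₂) / (t₂ − t₁) = ln(6.16/1.55) / (97.4 − 17.3)
  = 1.380 / 80.10 = 0.01723 h⁻¹
t½ = ln2 / k = 0.693147 / 0.01723 = 40.23 h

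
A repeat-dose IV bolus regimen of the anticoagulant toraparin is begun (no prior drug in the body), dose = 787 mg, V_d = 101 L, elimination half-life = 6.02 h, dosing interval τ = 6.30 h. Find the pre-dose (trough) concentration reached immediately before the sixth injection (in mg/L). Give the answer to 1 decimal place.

7.1 mg/L

C₀ per dose = Dose / Vd = 787 / 101 = 7.792 mg/L
k = ln2 / t½ = 0.693147 / 6.02 = 0.1151 h⁻¹
Fraction remaining after one interval: r = e^(−kτ) = e^(−0.1151 × 6.30) = 0.4843
Before dose 6, 5 doses have been given (aged 1τ, 2τ, 3τ, 4τ, 5τ).
C_trough = C₀ × (r + r² + … + r^5) = C₀ × r(1−r^5)/(1−r)
        = 7.792 × 0.4843 × (1 − 0.02664) / (1 − 0.4843) = 7.123 mg/L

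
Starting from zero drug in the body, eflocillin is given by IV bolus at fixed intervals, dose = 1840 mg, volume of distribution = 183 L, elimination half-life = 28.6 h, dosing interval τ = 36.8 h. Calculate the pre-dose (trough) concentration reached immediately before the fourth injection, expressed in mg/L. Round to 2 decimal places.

6.50 mg/L

C₀ per dose = Dose / Vd = 1840 / 183 = 10.05 mg/L
k = ln2 / t½ = 0.693147 / 28.6 = 0.02424 h⁻¹
Fraction remaining after one interval: r = e^(−kτ) = e^(−0.02424 × 36.8) = 0.4098
Before dose 4, 3 doses have been given (aged 1τ, 2τ, 3τ).
C_trough = C₀ × (r + r² + … + r^3) = C₀ × r(1−r^3)/(1−r)
        = 10.05 × 0.4098 × (1 − 0.06882) / (1 − 0.4098) = 6.498 mg/L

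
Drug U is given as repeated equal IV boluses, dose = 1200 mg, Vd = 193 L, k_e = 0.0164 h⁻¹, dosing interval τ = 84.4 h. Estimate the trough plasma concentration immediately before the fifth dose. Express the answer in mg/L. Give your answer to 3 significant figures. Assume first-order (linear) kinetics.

2.07 mg/L

C₀ per dose = Dose / Vd = 1200 / 193 = 6.218 mg/L
Fraction remaining after one interval: r = e^(−kτ) = e^(−0.01640 × 84.4) = 0.2505
Before dose 5, 4 doses have been given (aged 1τ, 2τ, 3τ, 4τ).
C_trough = C₀ × (r + r² + … + r^4) = C₀ × r(1−r^4)/(1−r)
        = 6.218 × 0.2505 × (1 − 0.003938) / (1 − 0.2505) = 2.070 mg/L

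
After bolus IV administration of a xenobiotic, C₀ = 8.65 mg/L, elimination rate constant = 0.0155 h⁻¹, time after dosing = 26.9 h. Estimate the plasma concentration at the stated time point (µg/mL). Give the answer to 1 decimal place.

5.7 µg/mL

C = C₀ · e^(−k·t) = 8.650 × e^(−0.01550 × 26.9)
  = 8.650 × 0.6591 = 5.701 mg/L
(5.701 mg/L = 5.701 µg/mL)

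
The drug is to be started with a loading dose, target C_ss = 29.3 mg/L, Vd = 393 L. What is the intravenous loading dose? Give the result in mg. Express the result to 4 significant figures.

LD = Css × Vd = 29.3 × 393 = 11510 mg

11510 mg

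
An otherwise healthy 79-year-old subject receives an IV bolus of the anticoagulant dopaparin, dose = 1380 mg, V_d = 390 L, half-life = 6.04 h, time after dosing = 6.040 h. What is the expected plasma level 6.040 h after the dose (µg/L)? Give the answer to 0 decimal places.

1769 µg/L

C₀ = Dose / Vd = 1380 / 390 = 3.538 mg/L
k = ln2 / t½ = 0.693147 / 6.04 = 0.1148 h⁻¹
t / t½ = 6.040 / 6.04 = 1 half-lives
C = C₀ × (1/2)^1 = 3.538 × 0.5000 = 1.769 mg/L
Convert: 1.769 mg/L × 1000 = 1769 µg/L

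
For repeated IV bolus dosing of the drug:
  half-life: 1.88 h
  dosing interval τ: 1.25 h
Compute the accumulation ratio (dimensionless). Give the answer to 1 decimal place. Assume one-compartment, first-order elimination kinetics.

k = ln2 / t½ = 0.693147 / 1.88 = 0.3687 h⁻¹
e^(−kτ) = e^(−0.3687 × 1.25) = 0.6307
Accumulation ratio R = 1 / (1 − e^(−kτ)) = 1 / (1 − 0.6307) = 2.708

2.7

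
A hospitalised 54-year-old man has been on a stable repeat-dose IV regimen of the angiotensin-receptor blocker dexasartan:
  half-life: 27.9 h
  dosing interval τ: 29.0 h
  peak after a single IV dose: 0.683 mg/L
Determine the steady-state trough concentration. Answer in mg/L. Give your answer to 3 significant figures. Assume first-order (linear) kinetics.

0.647 mg/L

k = ln2 / t½ = 0.693147 / 27.9 = 0.02484 h⁻¹
e^(−kτ) = e^(−0.02484 × 29.0) = 0.4866
Accumulation ratio R = 1 / (1 − e^(−kτ)) = 1 / (1 − 0.4866) = 1.948
Steady-state trough = C₀ × R × e^(−kτ) = 0.683 × 1.948 × 0.4866 = 0.6474 mg/L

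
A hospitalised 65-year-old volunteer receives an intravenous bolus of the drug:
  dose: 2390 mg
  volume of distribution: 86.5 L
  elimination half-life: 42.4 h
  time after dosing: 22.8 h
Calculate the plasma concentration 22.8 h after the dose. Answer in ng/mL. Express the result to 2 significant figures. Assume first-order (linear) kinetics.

19000 ng/mL

C₀ = Dose / Vd = 2390 / 86.5 = 27.63 mg/L
k = ln2 / t½ = 0.693147 / 42.4 = 0.01635 h⁻¹
C = C₀ · e^(−k·t) = 27.63 × e^(−0.01635 × 22.8)
  = 27.63 × 0.6888 = 19.03 mg/L
Convert: 19.03 mg/L × 1000 = 19030 ng/mL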